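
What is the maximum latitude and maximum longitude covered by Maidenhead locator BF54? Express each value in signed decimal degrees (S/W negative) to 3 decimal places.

-35.000, -148.000

Field B=1, F=5: +1·20° lon, +5·10° lat → SW at lon -160°, lat -40°.
Square 5, 4: +5·2° lon, +4·1° lat → SW at lon -150°, lat -36°.
Cell spans 2° lon × 1° lat. NE corner is SW corner plus one full cell.
latitude -35.000, longitude -148.000.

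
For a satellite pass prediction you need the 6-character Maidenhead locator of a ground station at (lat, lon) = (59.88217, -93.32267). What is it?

EO39iv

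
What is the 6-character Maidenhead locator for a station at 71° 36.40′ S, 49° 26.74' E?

LB48rj

Offset from 180°W / 90°S: lon 229.4457°, lat 18.3933°.
Field: 229.4457/20 → 11 → L, 18.3933/10 → 1 → B; chars LB.
Square: 9.4457/2 → 4, 8.3933/1 → 8; chars 48.
Subsquare: 1.4457/0.0833333 → 17 → r, 0.3933/0.0416667 → 9 → j; chars rj.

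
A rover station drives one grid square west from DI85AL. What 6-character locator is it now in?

DI75xl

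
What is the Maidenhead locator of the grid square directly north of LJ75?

Latitude square 5; +1 → 6.
The longitude characters are unchanged.

LJ76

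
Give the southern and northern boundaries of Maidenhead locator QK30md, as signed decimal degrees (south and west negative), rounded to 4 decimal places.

10.1250, 10.1667

Field Q=16, K=10: +16·20° lon, +10·10° lat → SW at lon 140°, lat 10°.
Square 3, 0: +3·2° lon, +0·1° lat → SW at lon 146°, lat 10°.
Subsquare m=12, d=3: +12·0.0833333° lon, +3·0.0416667° lat → SW at lon 147°, lat 10.125°.
Cell spans 0.0833333° lon × 0.0416667° lat.
south 10.1250, north 10.1667.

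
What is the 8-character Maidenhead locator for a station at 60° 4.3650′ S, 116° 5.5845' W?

Shift to the Maidenhead origin (180°W, 90°S): lon 63.90693, lat 29.92725.
Field (20°×10°, letters A–R): 63.90693/20 → 3 → D, 29.92725/10 → 2 → C; chars DC.
Square (2°×1°, digits 0–9): 3.90693/2 → 1, 9.92725/1 → 9; chars 19.
Subsquare (5′×2.5′, letters a–x): 1.90693/0.0833333 → 22 → w, 0.92725/0.0416667 → 22 → w; chars ww.
Extended square (30″×15″, digits 0–9): 0.07359/0.00833333 → 8, 0.01058/0.00416667 → 2; chars 82.

DC19ww82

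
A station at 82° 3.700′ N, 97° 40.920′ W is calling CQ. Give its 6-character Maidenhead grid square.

ER12db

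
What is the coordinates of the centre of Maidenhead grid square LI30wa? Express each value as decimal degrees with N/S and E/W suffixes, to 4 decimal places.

9.9792° S, 47.8750° E

Field L=11, I=8: +11·20° lon, +8·10° lat → SW at lon 40°, lat -10°.
Square 3, 0: +3·2° lon, +0·1° lat → SW at lon 46°, lat -10°.
Subsquare w=22, a=0: +22·0.0833333° lon, +0·0.0416667° lat → SW at lon 47.8333°, lat -10°.
Cell spans 0.0833333° lon × 0.0416667° lat. Centre is SW corner plus half of each.
latitude 9.9792° S, longitude 47.8750° E.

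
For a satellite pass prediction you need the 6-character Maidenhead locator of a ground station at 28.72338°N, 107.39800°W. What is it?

DL68hr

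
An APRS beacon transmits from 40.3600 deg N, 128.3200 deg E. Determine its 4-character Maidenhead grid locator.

PN40

Offset from 180°W / 90°S: lon 308.32°, lat 130.36°.
Field: 308.32/20 → 15 → P, 130.36/10 → 13 → N; chars PN.
Square: 8.32/2 → 4, 0.36/1 → 0; chars 40.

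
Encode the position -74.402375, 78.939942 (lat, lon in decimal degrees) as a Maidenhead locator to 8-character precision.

MB95lo23

Add 180° to longitude and 90° to latitude: 258.93994, 15.59762.
Field: 258.93994/20 → 12 → M, 15.59762/10 → 1 → B; chars MB.
Square: 18.93994/2 → 9, 5.59762/1 → 5; chars 95.
Subsquare: 0.93994/0.0833333 → 11 → l, 0.59762/0.0416667 → 14 → o; chars lo.
Extended square: 0.02328/0.00833333 → 2, 0.01429/0.00416667 → 3; chars 23.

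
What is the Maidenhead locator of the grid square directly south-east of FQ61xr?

Longitude subsquare x = 23; +1 → 24, wraps to 0 = a, carry into square.
Longitude square 6; +1 → 7.
Latitude subsquare r = 17; −1 → 16 = q.

FQ71aq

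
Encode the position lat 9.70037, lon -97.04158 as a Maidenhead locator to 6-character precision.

EJ19lq

Add 180° to longitude and 90° to latitude: 82.9584, 99.7004.
Field: lon ⌊82.9584/20⌋ = 4 → E; lat ⌊99.7004/10⌋ = 9 → J.
Square: lon ⌊2.9584/2⌋ = 1; lat ⌊9.7004/1⌋ = 9.
Subsquare: lon ⌊0.9584/0.0833333⌋ = 11 → l; lat ⌊0.7004/0.0416667⌋ = 16 → q.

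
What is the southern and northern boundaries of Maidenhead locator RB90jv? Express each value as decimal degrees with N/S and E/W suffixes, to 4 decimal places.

79.1250° S, 79.0833° S

Field R=17, B=1: +17·20° lon, +1·10° lat → SW at lon 160°, lat -80°.
Square 9, 0: +9·2° lon, +0·1° lat → SW at lon 178°, lat -80°.
Subsquare j=9, v=21: +9·0.0833333° lon, +21·0.0416667° lat → SW at lon 178.75°, lat -79.125°.
Cell spans 0.0833333° lon × 0.0416667° lat.
south 79.1250° S, north 79.0833° S.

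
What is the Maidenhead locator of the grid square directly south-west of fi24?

FI13

Longitude square 2; −1 → 1.
Latitude square 4; −1 → 3.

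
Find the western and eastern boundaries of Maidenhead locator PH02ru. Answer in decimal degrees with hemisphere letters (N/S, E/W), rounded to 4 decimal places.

121.4167° E, 121.5000° E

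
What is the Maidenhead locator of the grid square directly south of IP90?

Latitude square 0; −1 → -1, wraps to 9, carry into field.
Latitude field P = 15; −1 → 14 = O.
The longitude characters are unchanged.

IO99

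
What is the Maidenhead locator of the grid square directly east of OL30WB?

OL30xb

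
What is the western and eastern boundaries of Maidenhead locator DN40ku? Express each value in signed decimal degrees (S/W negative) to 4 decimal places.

-111.1667, -111.0833

Field D=3, N=13: +3·20° lon, +13·10° lat → SW at lon -120°, lat 40°.
Square 4, 0: +4·2° lon, +0·1° lat → SW at lon -112°, lat 40°.
Subsquare k=10, u=20: +10·0.0833333° lon, +20·0.0416667° lat → SW at lon -111.167°, lat 40.8333°.
Cell spans 0.0833333° lon × 0.0416667° lat.
west -111.1667, east -111.0833.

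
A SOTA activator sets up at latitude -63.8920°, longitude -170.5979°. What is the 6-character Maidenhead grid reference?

AC46qc

Add 180° to longitude and 90° to latitude: 9.4021, 26.1080.
Field: 9.4021/20 → 0 → A, 26.1080/10 → 2 → C; chars AC.
Square: 9.4021/2 → 4, 6.1080/1 → 6; chars 46.
Subsquare: 1.4021/0.0833333 → 16 → q, 0.1080/0.0416667 → 2 → c; chars qc.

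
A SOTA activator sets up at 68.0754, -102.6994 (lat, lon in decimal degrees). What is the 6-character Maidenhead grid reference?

DP88pb

Offset from 180°W / 90°S: lon 77.3006°, lat 158.0754°.
Field: 77.3006/20 → 3 → D, 158.0754/10 → 15 → P; chars DP.
Square: 17.3006/2 → 8, 8.0754/1 → 8; chars 88.
Subsquare: 1.3006/0.0833333 → 15 → p, 0.0754/0.0416667 → 1 → b; chars pb.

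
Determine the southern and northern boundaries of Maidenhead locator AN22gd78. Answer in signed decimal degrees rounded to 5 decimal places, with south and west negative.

42.15833, 42.16250

Field A=0, N=13: +0·20° lon, +13·10° lat → SW at lon -180°, lat 40°.
Square 2, 2: +2·2° lon, +2·1° lat → SW at lon -176°, lat 42°.
Subsquare g=6, d=3: +6·0.0833333° lon, +3·0.0416667° lat → SW at lon -175.5°, lat 42.125°.
Extended square 7, 8: +7·0.00833333° lon, +8·0.00416667° lat → SW at lon -175.442°, lat 42.1583°.
Cell spans 0.00833333° lon × 0.00416667° lat.
south 42.15833, north 42.16250.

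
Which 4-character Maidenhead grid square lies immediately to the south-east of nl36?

NL45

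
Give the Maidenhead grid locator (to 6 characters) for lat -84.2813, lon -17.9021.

IA15br

Offset from 180°W / 90°S: lon 162.0979°, lat 5.7187°.
Field: 162.0979/20 → 8 → I, 5.7187/10 → 0 → A; chars IA.
Square: 2.0979/2 → 1, 5.7187/1 → 5; chars 15.
Subsquare: 0.0979/0.0833333 → 1 → b, 0.7187/0.0416667 → 17 → r; chars br.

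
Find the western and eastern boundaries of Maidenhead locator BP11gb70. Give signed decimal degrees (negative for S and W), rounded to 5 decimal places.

-157.44167, -157.43333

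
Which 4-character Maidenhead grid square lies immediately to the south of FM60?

FL69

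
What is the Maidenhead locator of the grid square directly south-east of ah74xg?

AH84af

Longitude subsquare x = 23; +1 → 24, wraps to 0 = a, carry into square.
Longitude square 7; +1 → 8.
Latitude subsquare g = 6; −1 → 5 = f.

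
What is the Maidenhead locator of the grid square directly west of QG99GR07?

QG99fr97

Longitude extended square 0; −1 → -1, wraps to 9, carry into subsquare.
Longitude subsquare g = 6; −1 → 5 = f.
The latitude characters are unchanged.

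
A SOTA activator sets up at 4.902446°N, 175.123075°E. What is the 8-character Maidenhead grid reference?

RJ74nv46

Shift to the Maidenhead origin (180°W, 90°S): lon 355.12307, lat 94.90245.
Field: lon ⌊355.12307/20⌋ = 17 → R; lat ⌊94.90245/10⌋ = 9 → J.
Square: lon ⌊15.12307/2⌋ = 7; lat ⌊4.90245/1⌋ = 4.
Subsquare: lon ⌊1.12307/0.0833333⌋ = 13 → n; lat ⌊0.90245/0.0416667⌋ = 21 → v.
Extended square: lon ⌊0.03974/0.00833333⌋ = 4; lat ⌊0.02745/0.00416667⌋ = 6.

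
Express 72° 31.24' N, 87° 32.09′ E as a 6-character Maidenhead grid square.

Shift to the Maidenhead origin (180°W, 90°S): lon 267.5348, lat 162.5207.
Field (20°×10°, letters A–R): lon ⌊267.5348/20⌋ = 13 → N; lat ⌊162.5207/10⌋ = 16 → Q.
Square (2°×1°, digits 0–9): lon ⌊7.5348/2⌋ = 3; lat ⌊2.5207/1⌋ = 2.
Subsquare (5′×2.5′, letters a–x): lon ⌊1.5348/0.0833333⌋ = 18 → s; lat ⌊0.5207/0.0416667⌋ = 12 → m.

NQ32sm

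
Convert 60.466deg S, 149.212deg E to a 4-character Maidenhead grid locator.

QC49

Shift to the Maidenhead origin (180°W, 90°S): lon 329.21, lat 29.53.
Field (20°×10°, letters A–R): lon ⌊329.21/20⌋ = 16 → Q; lat ⌊29.53/10⌋ = 2 → C.
Square (2°×1°, digits 0–9): lon ⌊9.21/2⌋ = 4; lat ⌊9.53/1⌋ = 9.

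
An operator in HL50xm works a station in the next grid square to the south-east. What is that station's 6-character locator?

Longitude subsquare x = 23; +1 → 24, wraps to 0 = a, carry into square.
Longitude square 5; +1 → 6.
Latitude subsquare m = 12; −1 → 11 = l.

HL60al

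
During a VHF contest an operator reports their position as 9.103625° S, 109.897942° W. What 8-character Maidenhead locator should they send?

DI50bv25

Shift to the Maidenhead origin (180°W, 90°S): lon 70.10206, lat 80.89638.
Field (20°×10°, letters A–R): 70.10206/20 → 3 → D, 80.89638/10 → 8 → I; chars DI.
Square (2°×1°, digits 0–9): 10.10206/2 → 5, 0.89638/1 → 0; chars 50.
Subsquare (5′×2.5′, letters a–x): 0.10206/0.0833333 → 1 → b, 0.89638/0.0416667 → 21 → v; chars bv.
Extended square (30″×15″, digits 0–9): 0.01872/0.00833333 → 2, 0.02138/0.00416667 → 5; chars 25.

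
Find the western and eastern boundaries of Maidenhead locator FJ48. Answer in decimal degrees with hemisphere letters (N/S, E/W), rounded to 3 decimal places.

72.000° W, 70.000° W

Field F=5, J=9: +5·20° lon, +9·10° lat → SW at lon -80°, lat 0°.
Square 4, 8: +4·2° lon, +8·1° lat → SW at lon -72°, lat 8°.
Cell spans 2° lon × 1° lat.
west 72.000° W, east 70.000° W.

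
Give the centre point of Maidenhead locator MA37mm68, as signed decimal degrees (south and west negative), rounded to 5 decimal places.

Field M=12, A=0: +12·20° lon, +0·10° lat → SW at lon 60°, lat -90°.
Square 3, 7: +3·2° lon, +7·1° lat → SW at lon 66°, lat -83°.
Subsquare m=12, m=12: +12·0.0833333° lon, +12·0.0416667° lat → SW at lon 67°, lat -82.5°.
Extended square 6, 8: +6·0.00833333° lon, +8·0.00416667° lat → SW at lon 67.05°, lat -82.4667°.
Cell spans 0.00833333° lon × 0.00416667° lat. Centre is SW corner plus half of each.
latitude -82.46458, longitude 67.05417.

-82.46458, 67.05417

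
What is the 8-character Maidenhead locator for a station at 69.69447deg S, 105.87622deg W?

DC70bh43

Shift to the Maidenhead origin (180°W, 90°S): lon 74.12378, lat 20.30553.
Field: 74.12378/20 → 3 → D, 20.30553/10 → 2 → C; chars DC.
Square: 14.12378/2 → 7, 0.30553/1 → 0; chars 70.
Subsquare: 0.12378/0.0833333 → 1 → b, 0.30553/0.0416667 → 7 → h; chars bh.
Extended square: 0.04045/0.00833333 → 4, 0.01386/0.00416667 → 3; chars 43.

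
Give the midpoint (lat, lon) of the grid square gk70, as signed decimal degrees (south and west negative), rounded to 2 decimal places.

10.50, -45.00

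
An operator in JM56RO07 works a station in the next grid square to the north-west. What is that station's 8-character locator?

JM56qo98

Longitude extended square 0; −1 → -1, wraps to 9, carry into subsquare.
Longitude subsquare r = 17; −1 → 16 = q.
Latitude extended square 7; +1 → 8.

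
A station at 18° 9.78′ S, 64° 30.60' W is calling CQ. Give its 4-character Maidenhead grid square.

Offset from 180°W / 90°S: lon 115.49°, lat 71.84°.
Field: lon ⌊115.49/20⌋ = 5 → F; lat ⌊71.84/10⌋ = 7 → H.
Square: lon ⌊15.49/2⌋ = 7; lat ⌊1.84/1⌋ = 1.

FH71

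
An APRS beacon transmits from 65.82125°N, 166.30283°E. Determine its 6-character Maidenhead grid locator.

RP35dt

Add 180° to longitude and 90° to latitude: 346.3028, 155.8213.
Field: lon ⌊346.3028/20⌋ = 17 → R; lat ⌊155.8213/10⌋ = 15 → P.
Square: lon ⌊6.3028/2⌋ = 3; lat ⌊5.8213/1⌋ = 5.
Subsquare: lon ⌊0.3028/0.0833333⌋ = 3 → d; lat ⌊0.8213/0.0416667⌋ = 19 → t.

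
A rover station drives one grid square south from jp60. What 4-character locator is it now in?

JO69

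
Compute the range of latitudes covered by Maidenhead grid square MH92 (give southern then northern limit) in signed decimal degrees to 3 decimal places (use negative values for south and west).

Field M=12, H=7: +12·20° lon, +7·10° lat → SW at lon 60°, lat -20°.
Square 9, 2: +9·2° lon, +2·1° lat → SW at lon 78°, lat -18°.
Cell spans 2° lon × 1° lat.
south -18.000, north -17.000.

-18.000, -17.000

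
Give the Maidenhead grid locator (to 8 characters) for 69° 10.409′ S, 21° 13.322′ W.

HC90jt38

Add 180° to longitude and 90° to latitude: 158.77797, 20.82652.
Field (20°×10°, letters A–R): lon ⌊158.77797/20⌋ = 7 → H; lat ⌊20.82652/10⌋ = 2 → C.
Square (2°×1°, digits 0–9): lon ⌊18.77797/2⌋ = 9; lat ⌊0.82652/1⌋ = 0.
Subsquare (5′×2.5′, letters a–x): lon ⌊0.77797/0.0833333⌋ = 9 → j; lat ⌊0.82652/0.0416667⌋ = 19 → t.
Extended square (30″×15″, digits 0–9): lon ⌊0.02797/0.00833333⌋ = 3; lat ⌊0.03485/0.00416667⌋ = 8.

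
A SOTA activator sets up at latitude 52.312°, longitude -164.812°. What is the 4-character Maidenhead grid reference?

AO72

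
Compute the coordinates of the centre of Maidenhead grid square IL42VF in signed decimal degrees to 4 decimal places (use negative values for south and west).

22.2292, -10.2083

Field I=8, L=11: +8·20° lon, +11·10° lat → SW at lon -20°, lat 20°.
Square 4, 2: +4·2° lon, +2·1° lat → SW at lon -12°, lat 22°.
Subsquare v=21, f=5: +21·0.0833333° lon, +5·0.0416667° lat → SW at lon -10.25°, lat 22.2083°.
Cell spans 0.0833333° lon × 0.0416667° lat. Centre is SW corner plus half of each.
latitude 22.2292, longitude -10.2083.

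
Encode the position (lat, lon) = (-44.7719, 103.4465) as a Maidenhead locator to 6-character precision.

OE15rf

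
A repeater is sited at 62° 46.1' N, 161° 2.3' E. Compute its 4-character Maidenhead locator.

RP02

Offset from 180°W / 90°S: lon 341.04°, lat 152.77°.
Field: 341.04/20 → 17 → R, 152.77/10 → 15 → P; chars RP.
Square: 1.04/2 → 0, 2.77/1 → 2; chars 02.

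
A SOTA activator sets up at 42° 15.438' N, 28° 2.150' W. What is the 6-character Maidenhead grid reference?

Add 180° to longitude and 90° to latitude: 151.9642, 132.2573.
Field: 151.9642/20 → 7 → H, 132.2573/10 → 13 → N; chars HN.
Square: 11.9642/2 → 5, 2.2573/1 → 2; chars 52.
Subsquare: 1.9642/0.0833333 → 23 → x, 0.2573/0.0416667 → 6 → g; chars xg.

HN52xg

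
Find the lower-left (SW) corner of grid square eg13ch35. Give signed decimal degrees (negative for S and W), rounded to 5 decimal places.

-26.68750, -97.80833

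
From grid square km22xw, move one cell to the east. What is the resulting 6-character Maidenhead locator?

KM32aw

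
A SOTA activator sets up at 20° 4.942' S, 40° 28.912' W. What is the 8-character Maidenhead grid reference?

Offset from 180°W / 90°S: lon 139.51813°, lat 69.91763°.
Field (20°×10°, letters A–R): 139.51813/20 → 6 → G, 69.91763/10 → 6 → G; chars GG.
Square (2°×1°, digits 0–9): 19.51813/2 → 9, 9.91763/1 → 9; chars 99.
Subsquare (5′×2.5′, letters a–x): 1.51813/0.0833333 → 18 → s, 0.91763/0.0416667 → 22 → w; chars sw.
Extended square (30″×15″, digits 0–9): 0.01813/0.00833333 → 2, 0.00097/0.00416667 → 0; chars 20.

GG99sw20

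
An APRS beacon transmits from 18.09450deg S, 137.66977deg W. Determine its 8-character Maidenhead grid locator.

Shift to the Maidenhead origin (180°W, 90°S): lon 42.33023, lat 71.90550.
Field (20°×10°, letters A–R): 42.33023/20 → 2 → C, 71.90550/10 → 7 → H; chars CH.
Square (2°×1°, digits 0–9): 2.33023/2 → 1, 1.90550/1 → 1; chars 11.
Subsquare (5′×2.5′, letters a–x): 0.33023/0.0833333 → 3 → d, 0.90550/0.0416667 → 21 → v; chars dv.
Extended square (30″×15″, digits 0–9): 0.08023/0.00833333 → 9, 0.03050/0.00416667 → 7; chars 97.

CH11dv97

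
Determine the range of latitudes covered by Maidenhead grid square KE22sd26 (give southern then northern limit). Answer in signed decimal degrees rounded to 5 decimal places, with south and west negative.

Field K=10, E=4: +10·20° lon, +4·10° lat → SW at lon 20°, lat -50°.
Square 2, 2: +2·2° lon, +2·1° lat → SW at lon 24°, lat -48°.
Subsquare s=18, d=3: +18·0.0833333° lon, +3·0.0416667° lat → SW at lon 25.5°, lat -47.875°.
Extended square 2, 6: +2·0.00833333° lon, +6·0.00416667° lat → SW at lon 25.5167°, lat -47.85°.
Cell spans 0.00833333° lon × 0.00416667° lat.
south -47.85000, north -47.84583.

-47.85000, -47.84583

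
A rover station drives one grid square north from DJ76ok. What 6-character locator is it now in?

DJ76ol

Latitude subsquare k = 10; +1 → 11 = l.
The longitude characters are unchanged.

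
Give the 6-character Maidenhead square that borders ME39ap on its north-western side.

Longitude subsquare a = 0; −1 → -1, wraps to 23 = x, carry into square.
Longitude square 3; −1 → 2.
Latitude subsquare p = 15; +1 → 16 = q.

ME29xq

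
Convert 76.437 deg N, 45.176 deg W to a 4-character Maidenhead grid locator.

GQ76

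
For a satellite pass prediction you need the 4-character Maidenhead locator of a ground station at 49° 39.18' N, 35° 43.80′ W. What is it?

Add 180° to longitude and 90° to latitude: 144.27, 139.65.
Field: lon ⌊144.27/20⌋ = 7 → H; lat ⌊139.65/10⌋ = 13 → N.
Square: lon ⌊4.27/2⌋ = 2; lat ⌊9.65/1⌋ = 9.

HN29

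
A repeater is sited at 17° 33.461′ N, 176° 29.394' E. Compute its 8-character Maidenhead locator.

RK87fn83

Add 180° to longitude and 90° to latitude: 356.48990, 107.55768.
Field: 356.48990/20 → 17 → R, 107.55768/10 → 10 → K; chars RK.
Square: 16.48990/2 → 8, 7.55768/1 → 7; chars 87.
Subsquare: 0.48990/0.0833333 → 5 → f, 0.55768/0.0416667 → 13 → n; chars fn.
Extended square: 0.07323/0.00833333 → 8, 0.01602/0.00416667 → 3; chars 83.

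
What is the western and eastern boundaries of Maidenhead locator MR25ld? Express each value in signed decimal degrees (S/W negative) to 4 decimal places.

Field M=12, R=17: +12·20° lon, +17·10° lat → SW at lon 60°, lat 80°.
Square 2, 5: +2·2° lon, +5·1° lat → SW at lon 64°, lat 85°.
Subsquare l=11, d=3: +11·0.0833333° lon, +3·0.0416667° lat → SW at lon 64.9167°, lat 85.125°.
Cell spans 0.0833333° lon × 0.0416667° lat.
west 64.9167, east 65.0000.

64.9167, 65.0000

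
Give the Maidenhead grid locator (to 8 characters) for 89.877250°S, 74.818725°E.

Shift to the Maidenhead origin (180°W, 90°S): lon 254.81873, lat 0.12275.
Field: 254.81873/20 → 12 → M, 0.12275/10 → 0 → A; chars MA.
Square: 14.81873/2 → 7, 0.12275/1 → 0; chars 70.
Subsquare: 0.81873/0.0833333 → 9 → j, 0.12275/0.0416667 → 2 → c; chars jc.
Extended square: 0.06873/0.00833333 → 8, 0.03942/0.00416667 → 9; chars 89.

MA70jc89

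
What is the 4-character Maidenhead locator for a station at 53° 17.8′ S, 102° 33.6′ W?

Add 180° to longitude and 90° to latitude: 77.44, 36.70.
Field: 77.44/20 → 3 → D, 36.70/10 → 3 → D; chars DD.
Square: 17.44/2 → 8, 6.70/1 → 6; chars 86.

DD86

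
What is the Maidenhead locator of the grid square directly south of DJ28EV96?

DJ28ev95

Latitude extended square 6; −1 → 5.
The longitude characters are unchanged.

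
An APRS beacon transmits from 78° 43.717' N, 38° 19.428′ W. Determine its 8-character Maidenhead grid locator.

Offset from 180°W / 90°S: lon 141.67620°, lat 168.72862°.
Field (20°×10°, letters A–R): 141.67620/20 → 7 → H, 168.72862/10 → 16 → Q; chars HQ.
Square (2°×1°, digits 0–9): 1.67620/2 → 0, 8.72862/1 → 8; chars 08.
Subsquare (5′×2.5′, letters a–x): 1.67620/0.0833333 → 20 → u, 0.72862/0.0416667 → 17 → r; chars ur.
Extended square (30″×15″, digits 0–9): 0.00953/0.00833333 → 1, 0.02028/0.00416667 → 4; chars 14.

HQ08ur14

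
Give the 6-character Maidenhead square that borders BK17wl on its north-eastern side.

Longitude subsquare w = 22; +1 → 23 = x.
Latitude subsquare l = 11; +1 → 12 = m.

BK17xm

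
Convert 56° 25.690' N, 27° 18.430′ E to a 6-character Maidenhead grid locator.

Shift to the Maidenhead origin (180°W, 90°S): lon 207.3072, lat 146.4282.
Field: 207.3072/20 → 10 → K, 146.4282/10 → 14 → O; chars KO.
Square: 7.3072/2 → 3, 6.4282/1 → 6; chars 36.
Subsquare: 1.3072/0.0833333 → 15 → p, 0.4282/0.0416667 → 10 → k; chars pk.

KO36pk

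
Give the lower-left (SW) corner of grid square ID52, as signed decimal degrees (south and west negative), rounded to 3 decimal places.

-58.000, -10.000

Field I=8, D=3: +8·20° lon, +3·10° lat → SW at lon -20°, lat -60°.
Square 5, 2: +5·2° lon, +2·1° lat → SW at lon -10°, lat -58°.
latitude -58.000, longitude -10.000.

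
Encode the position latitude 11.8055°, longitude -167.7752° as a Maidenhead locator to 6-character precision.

Add 180° to longitude and 90° to latitude: 12.2248, 101.8055.
Field: 12.2248/20 → 0 → A, 101.8055/10 → 10 → K; chars AK.
Square: 12.2248/2 → 6, 1.8055/1 → 1; chars 61.
Subsquare: 0.2248/0.0833333 → 2 → c, 0.8055/0.0416667 → 19 → t; chars ct.

AK61ct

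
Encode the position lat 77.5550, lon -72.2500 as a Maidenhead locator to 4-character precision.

Offset from 180°W / 90°S: lon 107.75°, lat 167.56°.
Field: 107.75/20 → 5 → F, 167.56/10 → 16 → Q; chars FQ.
Square: 7.75/2 → 3, 7.56/1 → 7; chars 37.

FQ37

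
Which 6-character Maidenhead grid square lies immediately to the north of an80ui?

Latitude subsquare i = 8; +1 → 9 = j.
The longitude characters are unchanged.

AN80uj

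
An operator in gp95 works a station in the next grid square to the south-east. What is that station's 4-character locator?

HP04

Longitude square 9; +1 → 10, wraps to 0, carry into field.
Longitude field G = 6; +1 → 7 = H.
Latitude square 5; −1 → 4.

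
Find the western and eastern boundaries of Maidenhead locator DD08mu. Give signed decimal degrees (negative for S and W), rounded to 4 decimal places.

Field D=3, D=3: +3·20° lon, +3·10° lat → SW at lon -120°, lat -60°.
Square 0, 8: +0·2° lon, +8·1° lat → SW at lon -120°, lat -52°.
Subsquare m=12, u=20: +12·0.0833333° lon, +20·0.0416667° lat → SW at lon -119°, lat -51.1667°.
Cell spans 0.0833333° lon × 0.0416667° lat.
west -119.0000, east -118.9167.

-119.0000, -118.9167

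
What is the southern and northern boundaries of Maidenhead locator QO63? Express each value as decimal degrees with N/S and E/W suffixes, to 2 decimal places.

53.00° N, 54.00° N

Field Q=16, O=14: +16·20° lon, +14·10° lat → SW at lon 140°, lat 50°.
Square 6, 3: +6·2° lon, +3·1° lat → SW at lon 152°, lat 53°.
Cell spans 2° lon × 1° lat.
south 53.00° N, north 54.00° N.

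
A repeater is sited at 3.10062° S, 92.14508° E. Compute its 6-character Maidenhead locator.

NI66bv

Offset from 180°W / 90°S: lon 272.1451°, lat 86.8994°.
Field: 272.1451/20 → 13 → N, 86.8994/10 → 8 → I; chars NI.
Square: 12.1451/2 → 6, 6.8994/1 → 6; chars 66.
Subsquare: 0.1451/0.0833333 → 1 → b, 0.8994/0.0416667 → 21 → v; chars bv.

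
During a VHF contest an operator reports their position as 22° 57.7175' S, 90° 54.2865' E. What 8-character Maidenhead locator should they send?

NG57ka89

Add 180° to longitude and 90° to latitude: 270.90477, 67.03804.
Field: lon ⌊270.90477/20⌋ = 13 → N; lat ⌊67.03804/10⌋ = 6 → G.
Square: lon ⌊10.90477/2⌋ = 5; lat ⌊7.03804/1⌋ = 7.
Subsquare: lon ⌊0.90477/0.0833333⌋ = 10 → k; lat ⌊0.03804/0.0416667⌋ = 0 → a.
Extended square: lon ⌊0.07144/0.00833333⌋ = 8; lat ⌊0.03804/0.00416667⌋ = 9.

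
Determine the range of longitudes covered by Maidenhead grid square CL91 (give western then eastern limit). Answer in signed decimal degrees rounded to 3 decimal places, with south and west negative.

-122.000, -120.000

Field C=2, L=11: +2·20° lon, +11·10° lat → SW at lon -140°, lat 20°.
Square 9, 1: +9·2° lon, +1·1° lat → SW at lon -122°, lat 21°.
Cell spans 2° lon × 1° lat.
west -122.000, east -120.000.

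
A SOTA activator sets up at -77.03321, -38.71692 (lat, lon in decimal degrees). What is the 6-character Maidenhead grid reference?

HB02px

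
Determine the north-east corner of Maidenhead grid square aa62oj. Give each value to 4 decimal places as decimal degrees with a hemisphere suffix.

Field A=0, A=0: +0·20° lon, +0·10° lat → SW at lon -180°, lat -90°.
Square 6, 2: +6·2° lon, +2·1° lat → SW at lon -168°, lat -88°.
Subsquare o=14, j=9: +14·0.0833333° lon, +9·0.0416667° lat → SW at lon -166.833°, lat -87.625°.
Cell spans 0.0833333° lon × 0.0416667° lat. NE corner is SW corner plus one full cell.
latitude 87.5833° S, longitude 166.7500° W.

87.5833° S, 166.7500° W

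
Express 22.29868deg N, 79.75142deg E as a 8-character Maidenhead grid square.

Shift to the Maidenhead origin (180°W, 90°S): lon 259.75142, lat 112.29868.
Field: lon ⌊259.75142/20⌋ = 12 → M; lat ⌊112.29868/10⌋ = 11 → L.
Square: lon ⌊19.75142/2⌋ = 9; lat ⌊2.29868/1⌋ = 2.
Subsquare: lon ⌊1.75142/0.0833333⌋ = 21 → v; lat ⌊0.29868/0.0416667⌋ = 7 → h.
Extended square: lon ⌊0.00142/0.00833333⌋ = 0; lat ⌊0.00701/0.00416667⌋ = 1.

ML92vh01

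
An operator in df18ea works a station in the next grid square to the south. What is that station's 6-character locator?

Latitude subsquare a = 0; −1 → -1, wraps to 23 = x, carry into square.
Latitude square 8; −1 → 7.
The longitude characters are unchanged.

DF17ex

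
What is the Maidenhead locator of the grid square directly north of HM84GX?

Latitude subsquare x = 23; +1 → 24, wraps to 0 = a, carry into square.
Latitude square 4; +1 → 5.
The longitude characters are unchanged.

HM85ga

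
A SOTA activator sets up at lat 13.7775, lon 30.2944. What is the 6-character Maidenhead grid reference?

Offset from 180°W / 90°S: lon 210.2944°, lat 103.7775°.
Field: lon ⌊210.2944/20⌋ = 10 → K; lat ⌊103.7775/10⌋ = 10 → K.
Square: lon ⌊10.2944/2⌋ = 5; lat ⌊3.7775/1⌋ = 3.
Subsquare: lon ⌊0.2944/0.0833333⌋ = 3 → d; lat ⌊0.7775/0.0416667⌋ = 18 → s.

KK53ds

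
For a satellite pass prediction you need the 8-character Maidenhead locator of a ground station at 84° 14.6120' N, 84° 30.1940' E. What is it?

Shift to the Maidenhead origin (180°W, 90°S): lon 264.50323, lat 174.24353.
Field (20°×10°, letters A–R): 264.50323/20 → 13 → N, 174.24353/10 → 17 → R; chars NR.
Square (2°×1°, digits 0–9): 4.50323/2 → 2, 4.24353/1 → 4; chars 24.
Subsquare (5′×2.5′, letters a–x): 0.50323/0.0833333 → 6 → g, 0.24353/0.0416667 → 5 → f; chars gf.
Extended square (30″×15″, digits 0–9): 0.00323/0.00833333 → 0, 0.03520/0.00416667 → 8; chars 08.

NR24gf08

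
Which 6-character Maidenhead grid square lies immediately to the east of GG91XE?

HG01ae

Longitude subsquare x = 23; +1 → 24, wraps to 0 = a, carry into square.
Longitude square 9; +1 → 10, wraps to 0, carry into field.
Longitude field G = 6; +1 → 7 = H.
The latitude characters are unchanged.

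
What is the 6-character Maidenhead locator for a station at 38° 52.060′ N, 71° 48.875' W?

FM48cu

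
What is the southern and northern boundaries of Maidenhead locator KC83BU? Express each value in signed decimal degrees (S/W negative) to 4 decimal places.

Field K=10, C=2: +10·20° lon, +2·10° lat → SW at lon 20°, lat -70°.
Square 8, 3: +8·2° lon, +3·1° lat → SW at lon 36°, lat -67°.
Subsquare b=1, u=20: +1·0.0833333° lon, +20·0.0416667° lat → SW at lon 36.0833°, lat -66.1667°.
Cell spans 0.0833333° lon × 0.0416667° lat.
south -66.1667, north -66.1250.

-66.1667, -66.1250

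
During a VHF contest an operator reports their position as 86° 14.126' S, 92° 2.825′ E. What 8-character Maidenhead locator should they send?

NA63as53

Offset from 180°W / 90°S: lon 272.04708°, lat 3.76457°.
Field: lon ⌊272.04708/20⌋ = 13 → N; lat ⌊3.76457/10⌋ = 0 → A.
Square: lon ⌊12.04708/2⌋ = 6; lat ⌊3.76457/1⌋ = 3.
Subsquare: lon ⌊0.04708/0.0833333⌋ = 0 → a; lat ⌊0.76457/0.0416667⌋ = 18 → s.
Extended square: lon ⌊0.04708/0.00833333⌋ = 5; lat ⌊0.01457/0.00416667⌋ = 3.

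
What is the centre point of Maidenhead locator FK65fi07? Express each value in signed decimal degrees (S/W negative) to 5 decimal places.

15.36458, -67.57917

Field F=5, K=10: +5·20° lon, +10·10° lat → SW at lon -80°, lat 10°.
Square 6, 5: +6·2° lon, +5·1° lat → SW at lon -68°, lat 15°.
Subsquare f=5, i=8: +5·0.0833333° lon, +8·0.0416667° lat → SW at lon -67.5833°, lat 15.3333°.
Extended square 0, 7: +0·0.00833333° lon, +7·0.00416667° lat → SW at lon -67.5833°, lat 15.3625°.
Cell spans 0.00833333° lon × 0.00416667° lat. Centre is SW corner plus half of each.
latitude 15.36458, longitude -67.57917.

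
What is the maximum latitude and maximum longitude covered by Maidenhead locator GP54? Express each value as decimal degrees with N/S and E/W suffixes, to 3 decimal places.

Field G=6, P=15: +6·20° lon, +15·10° lat → SW at lon -60°, lat 60°.
Square 5, 4: +5·2° lon, +4·1° lat → SW at lon -50°, lat 64°.
Cell spans 2° lon × 1° lat. NE corner is SW corner plus one full cell.
latitude 65.000° N, longitude 48.000° W.

65.000° N, 48.000° W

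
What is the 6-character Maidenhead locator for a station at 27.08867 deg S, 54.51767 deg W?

Offset from 180°W / 90°S: lon 125.4823°, lat 62.9113°.
Field: lon ⌊125.4823/20⌋ = 6 → G; lat ⌊62.9113/10⌋ = 6 → G.
Square: lon ⌊5.4823/2⌋ = 2; lat ⌊2.9113/1⌋ = 2.
Subsquare: lon ⌊1.4823/0.0833333⌋ = 17 → r; lat ⌊0.9113/0.0416667⌋ = 21 → v.

GG22rv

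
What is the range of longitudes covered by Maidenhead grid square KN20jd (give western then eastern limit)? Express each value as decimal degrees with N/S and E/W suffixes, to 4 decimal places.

24.7500° E, 24.8333° E

Field K=10, N=13: +10·20° lon, +13·10° lat → SW at lon 20°, lat 40°.
Square 2, 0: +2·2° lon, +0·1° lat → SW at lon 24°, lat 40°.
Subsquare j=9, d=3: +9·0.0833333° lon, +3·0.0416667° lat → SW at lon 24.75°, lat 40.125°.
Cell spans 0.0833333° lon × 0.0416667° lat.
west 24.7500° E, east 24.8333° E.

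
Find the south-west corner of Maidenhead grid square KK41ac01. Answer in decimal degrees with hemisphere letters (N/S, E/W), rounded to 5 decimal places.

11.08750° N, 28.00000° E

Field K=10, K=10: +10·20° lon, +10·10° lat → SW at lon 20°, lat 10°.
Square 4, 1: +4·2° lon, +1·1° lat → SW at lon 28°, lat 11°.
Subsquare a=0, c=2: +0·0.0833333° lon, +2·0.0416667° lat → SW at lon 28°, lat 11.0833°.
Extended square 0, 1: +0·0.00833333° lon, +1·0.00416667° lat → SW at lon 28°, lat 11.0875°.
latitude 11.08750° N, longitude 28.00000° E.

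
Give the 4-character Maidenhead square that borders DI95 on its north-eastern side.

Longitude square 9; +1 → 10, wraps to 0, carry into field.
Longitude field D = 3; +1 → 4 = E.
Latitude square 5; +1 → 6.

EI06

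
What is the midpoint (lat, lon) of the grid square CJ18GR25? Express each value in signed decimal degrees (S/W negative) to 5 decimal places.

8.73125, -137.47917

Field C=2, J=9: +2·20° lon, +9·10° lat → SW at lon -140°, lat 0°.
Square 1, 8: +1·2° lon, +8·1° lat → SW at lon -138°, lat 8°.
Subsquare g=6, r=17: +6·0.0833333° lon, +17·0.0416667° lat → SW at lon -137.5°, lat 8.70833°.
Extended square 2, 5: +2·0.00833333° lon, +5·0.00416667° lat → SW at lon -137.483°, lat 8.72917°.
Cell spans 0.00833333° lon × 0.00416667° lat. Centre is SW corner plus half of each.
latitude 8.73125, longitude -137.47917.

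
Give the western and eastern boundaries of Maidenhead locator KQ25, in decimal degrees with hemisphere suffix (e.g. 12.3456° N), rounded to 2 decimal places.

24.00° E, 26.00° E

Field K=10, Q=16: +10·20° lon, +16·10° lat → SW at lon 20°, lat 70°.
Square 2, 5: +2·2° lon, +5·1° lat → SW at lon 24°, lat 75°.
Cell spans 2° lon × 1° lat.
west 24.00° E, east 26.00° E.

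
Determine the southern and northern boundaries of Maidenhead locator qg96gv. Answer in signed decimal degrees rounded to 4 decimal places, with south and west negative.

-23.1250, -23.0833

Field Q=16, G=6: +16·20° lon, +6·10° lat → SW at lon 140°, lat -30°.
Square 9, 6: +9·2° lon, +6·1° lat → SW at lon 158°, lat -24°.
Subsquare g=6, v=21: +6·0.0833333° lon, +21·0.0416667° lat → SW at lon 158.5°, lat -23.125°.
Cell spans 0.0833333° lon × 0.0416667° lat.
south -23.1250, north -23.0833.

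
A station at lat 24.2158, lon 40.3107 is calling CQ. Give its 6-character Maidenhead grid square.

Offset from 180°W / 90°S: lon 220.3107°, lat 114.2158°.
Field (20°×10°, letters A–R): lon ⌊220.3107/20⌋ = 11 → L; lat ⌊114.2158/10⌋ = 11 → L.
Square (2°×1°, digits 0–9): lon ⌊0.3107/2⌋ = 0; lat ⌊4.2158/1⌋ = 4.
Subsquare (5′×2.5′, letters a–x): lon ⌊0.3107/0.0833333⌋ = 3 → d; lat ⌊0.2158/0.0416667⌋ = 5 → f.

LL04df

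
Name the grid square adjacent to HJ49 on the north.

HK40

Latitude square 9; +1 → 10, wraps to 0, carry into field.
Latitude field J = 9; +1 → 10 = K.
The longitude characters are unchanged.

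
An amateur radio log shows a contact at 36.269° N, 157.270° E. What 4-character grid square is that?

Shift to the Maidenhead origin (180°W, 90°S): lon 337.27, lat 126.27.
Field: 337.27/20 → 16 → Q, 126.27/10 → 12 → M; chars QM.
Square: 17.27/2 → 8, 6.27/1 → 6; chars 86.

QM86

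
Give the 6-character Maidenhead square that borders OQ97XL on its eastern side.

PQ07al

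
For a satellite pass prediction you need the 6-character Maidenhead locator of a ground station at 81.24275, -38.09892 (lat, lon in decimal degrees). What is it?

HR01wf

Shift to the Maidenhead origin (180°W, 90°S): lon 141.9011, lat 171.2428.
Field: lon ⌊141.9011/20⌋ = 7 → H; lat ⌊171.2428/10⌋ = 17 → R.
Square: lon ⌊1.9011/2⌋ = 0; lat ⌊1.2428/1⌋ = 1.
Subsquare: lon ⌊1.9011/0.0833333⌋ = 22 → w; lat ⌊0.2428/0.0416667⌋ = 5 → f.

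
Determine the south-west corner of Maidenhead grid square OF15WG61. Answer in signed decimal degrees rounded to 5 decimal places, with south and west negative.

Field O=14, F=5: +14·20° lon, +5·10° lat → SW at lon 100°, lat -40°.
Square 1, 5: +1·2° lon, +5·1° lat → SW at lon 102°, lat -35°.
Subsquare w=22, g=6: +22·0.0833333° lon, +6·0.0416667° lat → SW at lon 103.833°, lat -34.75°.
Extended square 6, 1: +6·0.00833333° lon, +1·0.00416667° lat → SW at lon 103.883°, lat -34.7458°.
latitude -34.74583, longitude 103.88333.

-34.74583, 103.88333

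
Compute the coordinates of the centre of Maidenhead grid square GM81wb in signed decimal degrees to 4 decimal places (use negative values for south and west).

Field G=6, M=12: +6·20° lon, +12·10° lat → SW at lon -60°, lat 30°.
Square 8, 1: +8·2° lon, +1·1° lat → SW at lon -44°, lat 31°.
Subsquare w=22, b=1: +22·0.0833333° lon, +1·0.0416667° lat → SW at lon -42.1667°, lat 31.0417°.
Cell spans 0.0833333° lon × 0.0416667° lat. Centre is SW corner plus half of each.
latitude 31.0625, longitude -42.1250.

31.0625, -42.1250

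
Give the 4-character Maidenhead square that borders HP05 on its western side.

Longitude square 0; −1 → -1, wraps to 9, carry into field.
Longitude field H = 7; −1 → 6 = G.
The latitude characters are unchanged.

GP95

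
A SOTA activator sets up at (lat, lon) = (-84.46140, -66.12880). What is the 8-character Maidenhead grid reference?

FA65wm49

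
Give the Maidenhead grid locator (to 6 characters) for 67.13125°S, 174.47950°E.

RC72fu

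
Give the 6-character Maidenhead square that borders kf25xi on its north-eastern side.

Longitude subsquare x = 23; +1 → 24, wraps to 0 = a, carry into square.
Longitude square 2; +1 → 3.
Latitude subsquare i = 8; +1 → 9 = j.

KF35aj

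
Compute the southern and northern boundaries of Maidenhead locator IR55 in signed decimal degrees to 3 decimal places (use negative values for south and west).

85.000, 86.000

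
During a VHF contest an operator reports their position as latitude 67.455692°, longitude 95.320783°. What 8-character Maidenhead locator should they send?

Shift to the Maidenhead origin (180°W, 90°S): lon 275.32078, lat 157.45569.
Field (20°×10°, letters A–R): lon ⌊275.32078/20⌋ = 13 → N; lat ⌊157.45569/10⌋ = 15 → P.
Square (2°×1°, digits 0–9): lon ⌊15.32078/2⌋ = 7; lat ⌊7.45569/1⌋ = 7.
Subsquare (5′×2.5′, letters a–x): lon ⌊1.32078/0.0833333⌋ = 15 → p; lat ⌊0.45569/0.0416667⌋ = 10 → k.
Extended square (30″×15″, digits 0–9): lon ⌊0.07078/0.00833333⌋ = 8; lat ⌊0.03903/0.00416667⌋ = 9.

NP77pk89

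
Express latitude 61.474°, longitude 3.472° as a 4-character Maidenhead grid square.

JP11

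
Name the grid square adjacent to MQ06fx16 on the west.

Longitude extended square 1; −1 → 0.
The latitude characters are unchanged.

MQ06fx06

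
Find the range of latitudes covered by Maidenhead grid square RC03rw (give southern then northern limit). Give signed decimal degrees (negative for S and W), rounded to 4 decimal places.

Field R=17, C=2: +17·20° lon, +2·10° lat → SW at lon 160°, lat -70°.
Square 0, 3: +0·2° lon, +3·1° lat → SW at lon 160°, lat -67°.
Subsquare r=17, w=22: +17·0.0833333° lon, +22·0.0416667° lat → SW at lon 161.417°, lat -66.0833°.
Cell spans 0.0833333° lon × 0.0416667° lat.
south -66.0833, north -66.0417.

-66.0833, -66.0417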